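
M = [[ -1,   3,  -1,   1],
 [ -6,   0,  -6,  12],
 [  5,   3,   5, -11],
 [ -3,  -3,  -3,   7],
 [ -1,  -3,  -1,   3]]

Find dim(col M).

2

Row reduce to echelon form.
R2 ← R2 − (6)·R1: [0, -18, 0, 6]
R3 ← R3 + (5)·R1: [0, 18, 0, -6]
R4 ← R4 − (3)·R1: [0, -12, 0, 4]
R5 ← R5 − R1: [0, -6, 0, 2]
R3 ← R3 + R2: [0, 0, 0, 0]
R4 ← R4 − (2/3)·R2: [0, 0, 0, 0]
R5 ← R5 − (1/3)·R2: [0, 0, 0, 0]
Echelon form has 2 nonzero rows, so rank(M) = 2.
The column space has dimension equal to the rank: 2.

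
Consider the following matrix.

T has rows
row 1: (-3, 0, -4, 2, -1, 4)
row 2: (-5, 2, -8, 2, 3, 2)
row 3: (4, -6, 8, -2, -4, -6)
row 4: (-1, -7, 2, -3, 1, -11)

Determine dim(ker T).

Row reduce to echelon form.
R2 ← R2 − (5/3)·R1: [0, 2, -4/3, -4/3, 14/3, -14/3]
R3 ← R3 + (4/3)·R1: [0, -6, 8/3, 2/3, -16/3, -2/3]
R4 ← R4 − (1/3)·R1: [0, -7, 10/3, -11/3, 4/3, -37/3]
R3 ← R3 + (3)·R2: [0, 0, -4/3, -10/3, 26/3, -44/3]
R4 ← R4 + (7/2)·R2: [0, 0, -4/3, -25/3, 53/3, -86/3]
R4 ← R4 − R3: [0, 0, 0, -5, 9, -14]
4 nonzero rows, so rank(T) = 4.
T has 6 columns; by rank–nullity, nullity = 6 − 4 = 2.

2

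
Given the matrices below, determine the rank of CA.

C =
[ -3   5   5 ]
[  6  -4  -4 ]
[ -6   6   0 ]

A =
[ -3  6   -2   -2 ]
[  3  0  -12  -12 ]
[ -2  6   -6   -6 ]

2

First compute CA:
[[ 14,  12, -84, -84],
 [-22,  12,  60,  60],
 [ 36, -36, -60, -60]]
Now row reduce the product.
R2 ← R2 + (11/7)·R1: [0, 216/7, -72, -72]
R3 ← R3 − (18/7)·R1: [0, -468/7, 156, 156]
R3 ← R3 + (13/6)·R2: [0, 0, 0, 0]
2 nonzero rows, so rank(CA) = 2.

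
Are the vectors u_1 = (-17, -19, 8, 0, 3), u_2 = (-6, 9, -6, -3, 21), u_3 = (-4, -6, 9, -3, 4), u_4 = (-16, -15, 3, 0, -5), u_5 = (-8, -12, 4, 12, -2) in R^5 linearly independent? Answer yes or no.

yes

Form the matrix with these vectors as rows and row reduce.
R2 ← R2 − (6/17)·R1: [0, 267/17, -150/17, -3, 339/17]
R3 ← R3 − (4/17)·R1: [0, -26/17, 121/17, -3, 56/17]
R4 ← R4 − (16/17)·R1: [0, 49/17, -77/17, 0, -133/17]
R5 ← R5 − (8/17)·R1: [0, -52/17, 4/17, 12, -58/17]
R3 ← R3 + (26/267)·R2: [0, 0, 557/89, -293/89, 466/89]
R4 ← R4 − (49/267)·R2: [0, 0, -259/89, 49/89, -1022/89]
R5 ← R5 + (52/267)·R2: [0, 0, -132/89, 1016/89, 42/89]
R4 ← R4 + (259/557)·R3: [0, 0, 0, -546/557, -5040/557]
R5 ← R5 + (132/557)·R3: [0, 0, 0, 5924/557, 954/557]
R5 ← R5 + (2962/273)·R4: [0, 0, 0, 0, -1254/13]
5 nonzero rows, so the 5 vectors span a space of dimension 5.
Since 5 = 5, the vectors are linearly independent.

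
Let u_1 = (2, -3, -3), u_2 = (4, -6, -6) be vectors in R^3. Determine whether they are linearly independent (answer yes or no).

Form the matrix with these vectors as rows and row reduce.
R2 ← R2 − (2)·R1: [0, 0, 0]
1 nonzero row, so the 2 vectors span a space of dimension 1.
Since 1 < 2, the vectors are linearly dependent.

no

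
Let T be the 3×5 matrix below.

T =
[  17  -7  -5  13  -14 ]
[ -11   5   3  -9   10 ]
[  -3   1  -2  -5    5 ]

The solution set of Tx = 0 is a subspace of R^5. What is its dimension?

Row reduce to echelon form.
R2 ← R2 + (11/17)·R1: [0, 8/17, -4/17, -10/17, 16/17]
R3 ← R3 + (3/17)·R1: [0, -4/17, -49/17, -46/17, 43/17]
R3 ← R3 + (1/2)·R2: [0, 0, -3, -3, 3]
3 nonzero rows, so rank(T) = 3.
T has 5 columns; by rank–nullity, nullity = 5 − 3 = 2.

2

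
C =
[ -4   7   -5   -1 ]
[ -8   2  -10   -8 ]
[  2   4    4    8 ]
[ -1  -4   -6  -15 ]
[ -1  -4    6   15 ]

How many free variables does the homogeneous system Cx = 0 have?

1

Row reduce to echelon form.
R2 ← R2 − (2)·R1: [0, -12, 0, -6]
R3 ← R3 + (1/2)·R1: [0, 15/2, 3/2, 15/2]
R4 ← R4 − (1/4)·R1: [0, -23/4, -19/4, -59/4]
R5 ← R5 − (1/4)·R1: [0, -23/4, 29/4, 61/4]
R3 ← R3 + (5/8)·R2: [0, 0, 3/2, 15/4]
R4 ← R4 − (23/48)·R2: [0, 0, -19/4, -95/8]
R5 ← R5 − (23/48)·R2: [0, 0, 29/4, 145/8]
R4 ← R4 + (19/6)·R3: [0, 0, 0, 0]
R5 ← R5 − (29/6)·R3: [0, 0, 0, 0]
3 nonzero rows, so rank(C) = 3.
C has 4 columns; by rank–nullity, nullity = 4 − 3 = 1.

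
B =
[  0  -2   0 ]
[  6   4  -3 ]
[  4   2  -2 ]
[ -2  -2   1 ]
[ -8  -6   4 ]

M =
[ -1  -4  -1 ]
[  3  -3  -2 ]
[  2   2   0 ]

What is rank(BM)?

First compute BM:
[[ -6,   6,   4],
 [  0, -42, -14],
 [ -2, -26,  -8],
 [ -2,  16,   6],
 [ -2,  58,  20]]
Now row reduce the product.
R3 ← R3 − (1/3)·R1: [0, -28, -28/3]
R4 ← R4 − (1/3)·R1: [0, 14, 14/3]
R5 ← R5 − (1/3)·R1: [0, 56, 56/3]
R3 ← R3 − (2/3)·R2: [0, 0, 0]
R4 ← R4 + (1/3)·R2: [0, 0, 0]
R5 ← R5 + (4/3)·R2: [0, 0, 0]
2 nonzero rows, so rank(BM) = 2.

2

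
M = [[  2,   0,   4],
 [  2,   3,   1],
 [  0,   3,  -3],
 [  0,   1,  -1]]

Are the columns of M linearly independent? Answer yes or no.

Row reduce M to echelon form.
R2 ← R2 − R1: [0, 3, -3]
R3 ← R3 − R2: [0, 0, 0]
R4 ← R4 − (1/3)·R2: [0, 0, 0]
2 pivots among 3 columns.
Only 2 < 3 pivot columns, so the columns are linearly dependent.

no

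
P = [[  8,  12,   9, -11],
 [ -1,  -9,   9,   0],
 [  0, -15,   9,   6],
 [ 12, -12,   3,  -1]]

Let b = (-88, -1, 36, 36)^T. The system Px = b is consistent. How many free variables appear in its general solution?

0

Row reduce the augmented matrix [P | b].
R2 ← R2 + (1/8)·R1: [0, -15/2, 81/8, -11/8, -12]
R4 ← R4 − (3/2)·R1: [0, -30, -21/2, 31/2, 168]
R3 ← R3 − (2)·R2: [0, 0, -45/4, 35/4, 60]
R4 ← R4 − (4)·R2: [0, 0, -51, 21, 216]
R4 ← R4 − (68/15)·R3: [0, 0, 0, -56/3, -56]
The echelon form has 4 nonzero rows, and every pivot lies in the first 4 columns, so rank(P) = rank([P|b]) = 4.
The system is consistent.
Free variables = (unknowns) − (rank) = 4 − 4 = 0.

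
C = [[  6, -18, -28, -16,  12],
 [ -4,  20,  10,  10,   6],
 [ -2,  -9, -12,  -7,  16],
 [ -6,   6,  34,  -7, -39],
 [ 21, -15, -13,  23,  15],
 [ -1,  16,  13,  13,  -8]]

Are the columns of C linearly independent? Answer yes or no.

Row reduce C to echelon form.
R2 ← R2 + (2/3)·R1: [0, 8, -26/3, -2/3, 14]
R3 ← R3 + (1/3)·R1: [0, -15, -64/3, -37/3, 20]
R4 ← R4 + R1: [0, -12, 6, -23, -27]
R5 ← R5 − (7/2)·R1: [0, 48, 85, 79, -27]
R6 ← R6 + (1/6)·R1: [0, 13, 25/3, 31/3, -6]
R3 ← R3 + (15/8)·R2: [0, 0, -451/12, -163/12, 185/4]
R4 ← R4 + (3/2)·R2: [0, 0, -7, -24, -6]
R5 ← R5 − (6)·R2: [0, 0, 137, 83, -111]
R6 ← R6 − (13/8)·R2: [0, 0, 269/12, 137/12, -115/4]
R4 ← R4 − (84/451)·R3: [0, 0, 0, -9683/451, -6591/451]
R5 ← R5 + (1644/451)·R3: [0, 0, 0, 15102/451, 25974/451]
R6 ← R6 + (269/451)·R3: [0, 0, 0, 1495/451, -525/451]
R5 ← R5 + (15102/9683)·R4: [0, 0, 0, 0, 336960/9683]
R6 ← R6 + (65/421)·R4: [0, 0, 0, 0, -1440/421]
R6 ← R6 + (23/234)·R5: [0, 0, 0, 0, 0]
5 pivots among 5 columns.
Every column is a pivot column, so the columns are linearly independent.

yes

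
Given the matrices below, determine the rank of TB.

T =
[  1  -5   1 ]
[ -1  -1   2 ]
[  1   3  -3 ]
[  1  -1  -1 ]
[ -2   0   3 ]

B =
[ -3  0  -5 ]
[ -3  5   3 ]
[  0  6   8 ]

First compute TB:
[[ 12, -19, -12],
 [  6,   7,  18],
 [-12,  -3, -20],
 [  0, -11, -16],
 [  6,  18,  34]]
Now row reduce the product.
R2 ← R2 − (1/2)·R1: [0, 33/2, 24]
R3 ← R3 + R1: [0, -22, -32]
R5 ← R5 − (1/2)·R1: [0, 55/2, 40]
R3 ← R3 + (4/3)·R2: [0, 0, 0]
R4 ← R4 + (2/3)·R2: [0, 0, 0]
R5 ← R5 − (5/3)·R2: [0, 0, 0]
2 nonzero rows, so rank(TB) = 2.

2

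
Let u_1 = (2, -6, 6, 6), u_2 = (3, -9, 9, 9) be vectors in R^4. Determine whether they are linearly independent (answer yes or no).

no

Form the matrix with these vectors as rows and row reduce.
R2 ← R2 − (3/2)·R1: [0, 0, 0, 0]
1 nonzero row, so the 2 vectors span a space of dimension 1.
Since 1 < 2, the vectors are linearly dependent.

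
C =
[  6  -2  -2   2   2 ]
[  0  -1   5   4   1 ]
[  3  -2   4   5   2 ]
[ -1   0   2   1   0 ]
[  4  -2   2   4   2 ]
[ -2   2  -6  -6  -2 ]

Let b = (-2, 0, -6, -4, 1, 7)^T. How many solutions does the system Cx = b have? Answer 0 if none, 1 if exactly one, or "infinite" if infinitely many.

Row reduce the augmented matrix [C | b].
R3 ← R3 − (1/2)·R1: [0, -1, 5, 4, 1, -5]
R4 ← R4 + (1/6)·R1: [0, -1/3, 5/3, 4/3, 1/3, -13/3]
R5 ← R5 − (2/3)·R1: [0, -2/3, 10/3, 8/3, 2/3, 7/3]
R6 ← R6 + (1/3)·R1: [0, 4/3, -20/3, -16/3, -4/3, 19/3]
R3 ← R3 − R2: [0, 0, 0, 0, 0, -5]
R4 ← R4 − (1/3)·R2: [0, 0, 0, 0, 0, -13/3]
R5 ← R5 − (2/3)·R2: [0, 0, 0, 0, 0, 7/3]
R6 ← R6 + (4/3)·R2: [0, 0, 0, 0, 0, 19/3]
R4 ← R4 − (13/15)·R3: [0, 0, 0, 0, 0, 0]
R5 ← R5 + (7/15)·R3: [0, 0, 0, 0, 0, 0]
R6 ← R6 + (19/15)·R3: [0, 0, 0, 0, 0, 0]
The echelon form has 3 nonzero rows; the last pivot sits in the augmented column, so rank(C) = 2 but rank([C|b]) = 3.
Since the ranks differ, the system is inconsistent.
It has no solutions.

0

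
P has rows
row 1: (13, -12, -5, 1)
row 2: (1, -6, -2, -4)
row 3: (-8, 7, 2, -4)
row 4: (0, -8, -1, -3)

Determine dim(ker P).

Row reduce to echelon form.
R2 ← R2 − (1/13)·R1: [0, -66/13, -21/13, -53/13]
R3 ← R3 + (8/13)·R1: [0, -5/13, -14/13, -44/13]
R3 ← R3 − (5/66)·R2: [0, 0, -21/22, -203/66]
R4 ← R4 − (52/33)·R2: [0, 0, 17/11, 113/33]
R4 ← R4 + (34/21)·R3: [0, 0, 0, -14/9]
4 nonzero rows, so rank(P) = 4.
P has 4 columns; by rank–nullity, nullity = 4 − 4 = 0.

0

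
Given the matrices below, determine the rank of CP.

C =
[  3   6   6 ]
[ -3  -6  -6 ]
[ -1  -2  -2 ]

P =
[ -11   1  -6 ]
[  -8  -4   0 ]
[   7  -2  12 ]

First compute CP:
[[-39, -33,  54],
 [ 39,  33, -54],
 [ 13,  11, -18]]
Now row reduce the product.
R2 ← R2 + R1: [0, 0, 0]
R3 ← R3 + (1/3)·R1: [0, 0, 0]
1 nonzero row, so rank(CP) = 1.

1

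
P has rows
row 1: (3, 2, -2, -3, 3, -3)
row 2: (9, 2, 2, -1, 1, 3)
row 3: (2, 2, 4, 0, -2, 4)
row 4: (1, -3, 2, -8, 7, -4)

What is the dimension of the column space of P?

Row reduce to echelon form.
R2 ← R2 − (3)·R1: [0, -4, 8, 8, -8, 12]
R3 ← R3 − (2/3)·R1: [0, 2/3, 16/3, 2, -4, 6]
R4 ← R4 − (1/3)·R1: [0, -11/3, 8/3, -7, 6, -3]
R3 ← R3 + (1/6)·R2: [0, 0, 20/3, 10/3, -16/3, 8]
R4 ← R4 − (11/12)·R2: [0, 0, -14/3, -43/3, 40/3, -14]
R4 ← R4 + (7/10)·R3: [0, 0, 0, -12, 48/5, -42/5]
Echelon form has 4 nonzero rows, so rank(P) = 4.
The column space has dimension equal to the rank: 4.

4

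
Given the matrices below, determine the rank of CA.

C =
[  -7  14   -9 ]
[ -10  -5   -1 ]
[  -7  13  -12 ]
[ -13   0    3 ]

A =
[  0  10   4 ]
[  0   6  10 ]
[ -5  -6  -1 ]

3

First compute CA:
[[ 45,  68, 121],
 [  5, -124, -89],
 [ 60,  80, 114],
 [-15, -148, -55]]
Now row reduce the product.
R2 ← R2 − (1/9)·R1: [0, -1184/9, -922/9]
R3 ← R3 − (4/3)·R1: [0, -32/3, -142/3]
R4 ← R4 + (1/3)·R1: [0, -376/3, -44/3]
R3 ← R3 − (3/37)·R2: [0, 0, -1444/37]
R4 ← R4 − (141/148)·R2: [0, 0, 6137/74]
R4 ← R4 + (17/8)·R3: [0, 0, 0]
3 nonzero rows, so rank(CA) = 3.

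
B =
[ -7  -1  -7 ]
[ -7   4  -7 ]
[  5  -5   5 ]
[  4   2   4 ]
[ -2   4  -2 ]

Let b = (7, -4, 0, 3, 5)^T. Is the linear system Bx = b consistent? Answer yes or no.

Row reduce the augmented matrix [B | b].
R2 ← R2 − R1: [0, 5, 0, -11]
R3 ← R3 + (5/7)·R1: [0, -40/7, 0, 5]
R4 ← R4 + (4/7)·R1: [0, 10/7, 0, 7]
R5 ← R5 − (2/7)·R1: [0, 30/7, 0, 3]
R3 ← R3 + (8/7)·R2: [0, 0, 0, -53/7]
R4 ← R4 − (2/7)·R2: [0, 0, 0, 71/7]
R5 ← R5 − (6/7)·R2: [0, 0, 0, 87/7]
R4 ← R4 + (71/53)·R3: [0, 0, 0, 0]
R5 ← R5 + (87/53)·R3: [0, 0, 0, 0]
The echelon form has 3 nonzero rows; the last pivot sits in the augmented column, so rank(B) = 2 but rank([B|b]) = 3.
Since the ranks differ, the system is inconsistent.

no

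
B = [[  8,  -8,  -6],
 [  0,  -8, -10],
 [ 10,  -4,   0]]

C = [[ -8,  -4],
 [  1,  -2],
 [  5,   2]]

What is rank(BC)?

First compute BC:
[[-102, -28],
 [-58,  -4],
 [-84, -32]]
Now row reduce the product.
R2 ← R2 − (29/51)·R1: [0, 608/51]
R3 ← R3 − (14/17)·R1: [0, -152/17]
R3 ← R3 + (3/4)·R2: [0, 0]
2 nonzero rows, so rank(BC) = 2.

2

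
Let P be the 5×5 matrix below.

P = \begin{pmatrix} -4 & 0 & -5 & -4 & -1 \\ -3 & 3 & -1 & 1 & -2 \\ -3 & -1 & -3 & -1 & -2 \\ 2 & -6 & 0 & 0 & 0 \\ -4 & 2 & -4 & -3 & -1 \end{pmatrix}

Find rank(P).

Row reduce to echelon form.
R2 ← R2 − (3/4)·R1: [0, 3, 11/4, 4, -5/4]
R3 ← R3 − (3/4)·R1: [0, -1, 3/4, 2, -5/4]
R4 ← R4 + (1/2)·R1: [0, -6, -5/2, -2, -1/2]
R5 ← R5 − R1: [0, 2, 1, 1, 0]
R3 ← R3 + (1/3)·R2: [0, 0, 5/3, 10/3, -5/3]
R4 ← R4 + (2)·R2: [0, 0, 3, 6, -3]
R5 ← R5 − (2/3)·R2: [0, 0, -5/6, -5/3, 5/6]
R4 ← R4 − (9/5)·R3: [0, 0, 0, 0, 0]
R5 ← R5 + (1/2)·R3: [0, 0, 0, 0, 0]
Echelon form has 3 nonzero rows, so rank(P) = 3.

3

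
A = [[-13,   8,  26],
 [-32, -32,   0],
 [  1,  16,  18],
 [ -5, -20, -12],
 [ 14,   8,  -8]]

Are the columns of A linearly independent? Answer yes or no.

Row reduce A to echelon form.
R2 ← R2 − (32/13)·R1: [0, -672/13, -64]
R3 ← R3 + (1/13)·R1: [0, 216/13, 20]
R4 ← R4 − (5/13)·R1: [0, -300/13, -22]
R5 ← R5 + (14/13)·R1: [0, 216/13, 20]
R3 ← R3 + (9/28)·R2: [0, 0, -4/7]
R4 ← R4 − (25/56)·R2: [0, 0, 46/7]
R5 ← R5 + (9/28)·R2: [0, 0, -4/7]
R4 ← R4 + (23/2)·R3: [0, 0, 0]
R5 ← R5 − R3: [0, 0, 0]
3 pivots among 3 columns.
Every column is a pivot column, so the columns are linearly independent.

yes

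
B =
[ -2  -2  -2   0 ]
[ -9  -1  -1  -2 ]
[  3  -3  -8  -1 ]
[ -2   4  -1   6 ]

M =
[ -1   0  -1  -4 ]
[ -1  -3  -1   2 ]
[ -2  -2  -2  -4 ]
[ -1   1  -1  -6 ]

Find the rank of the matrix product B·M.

First compute BM:
[[  8,  10,   8,  12],
 [ 14,   3,  14,  50],
 [ 17,  24,  17,  20],
 [ -6,  -4,  -6, -16]]
Now row reduce the product.
R2 ← R2 − (7/4)·R1: [0, -29/2, 0, 29]
R3 ← R3 − (17/8)·R1: [0, 11/4, 0, -11/2]
R4 ← R4 + (3/4)·R1: [0, 7/2, 0, -7]
R3 ← R3 + (11/58)·R2: [0, 0, 0, 0]
R4 ← R4 + (7/29)·R2: [0, 0, 0, 0]
2 nonzero rows, so rank(BM) = 2.

2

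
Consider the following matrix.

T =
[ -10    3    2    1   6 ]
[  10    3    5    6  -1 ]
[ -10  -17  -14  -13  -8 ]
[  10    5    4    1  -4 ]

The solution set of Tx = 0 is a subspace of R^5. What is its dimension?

1

Row reduce to echelon form.
R2 ← R2 + R1: [0, 6, 7, 7, 5]
R3 ← R3 − R1: [0, -20, -16, -14, -14]
R4 ← R4 + R1: [0, 8, 6, 2, 2]
R3 ← R3 + (10/3)·R2: [0, 0, 22/3, 28/3, 8/3]
R4 ← R4 − (4/3)·R2: [0, 0, -10/3, -22/3, -14/3]
R4 ← R4 + (5/11)·R3: [0, 0, 0, -34/11, -38/11]
4 nonzero rows, so rank(T) = 4.
T has 5 columns; by rank–nullity, nullity = 5 − 4 = 1.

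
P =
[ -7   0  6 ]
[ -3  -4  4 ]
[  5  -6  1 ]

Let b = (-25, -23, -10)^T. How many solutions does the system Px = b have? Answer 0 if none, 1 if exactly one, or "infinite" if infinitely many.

Row reduce the augmented matrix [P | b].
R2 ← R2 − (3/7)·R1: [0, -4, 10/7, -86/7]
R3 ← R3 + (5/7)·R1: [0, -6, 37/7, -195/7]
R3 ← R3 − (3/2)·R2: [0, 0, 22/7, -66/7]
The echelon form has 3 nonzero rows, and every pivot lies in the first 3 columns, so rank(P) = rank([P|b]) = 3.
The system is consistent.
rank = 3 = number of unknowns, so the solution is unique.

1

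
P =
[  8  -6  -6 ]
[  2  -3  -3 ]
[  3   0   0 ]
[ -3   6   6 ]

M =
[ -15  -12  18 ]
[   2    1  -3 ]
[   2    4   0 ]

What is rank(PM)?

First compute PM:
[[-144, -126, 162],
 [-42, -39,  45],
 [-45, -36,  54],
 [ 69,  66, -72]]
Now row reduce the product.
R2 ← R2 − (7/24)·R1: [0, -9/4, -9/4]
R3 ← R3 − (5/16)·R1: [0, 27/8, 27/8]
R4 ← R4 + (23/48)·R1: [0, 45/8, 45/8]
R3 ← R3 + (3/2)·R2: [0, 0, 0]
R4 ← R4 + (5/2)·R2: [0, 0, 0]
2 nonzero rows, so rank(PM) = 2.

2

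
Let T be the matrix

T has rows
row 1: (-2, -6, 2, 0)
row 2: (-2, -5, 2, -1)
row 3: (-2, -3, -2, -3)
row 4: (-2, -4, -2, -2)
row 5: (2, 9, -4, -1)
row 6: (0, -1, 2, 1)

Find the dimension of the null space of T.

0

Row reduce to echelon form.
R2 ← R2 − R1: [0, 1, 0, -1]
R3 ← R3 − R1: [0, 3, -4, -3]
R4 ← R4 − R1: [0, 2, -4, -2]
R5 ← R5 + R1: [0, 3, -2, -1]
R3 ← R3 − (3)·R2: [0, 0, -4, 0]
R4 ← R4 − (2)·R2: [0, 0, -4, 0]
R5 ← R5 − (3)·R2: [0, 0, -2, 2]
R6 ← R6 + R2: [0, 0, 2, 0]
R4 ← R4 − R3: [0, 0, 0, 0]
R5 ← R5 − (1/2)·R3: [0, 0, 0, 2]
R6 ← R6 + (1/2)·R3: [0, 0, 0, 0]
Swap R4 ↔ R5
4 nonzero rows, so rank(T) = 4.
T has 4 columns; by rank–nullity, nullity = 4 − 4 = 0.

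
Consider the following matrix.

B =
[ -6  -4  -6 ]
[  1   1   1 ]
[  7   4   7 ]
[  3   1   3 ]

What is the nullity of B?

1

Row reduce to echelon form.
R2 ← R2 + (1/6)·R1: [0, 1/3, 0]
R3 ← R3 + (7/6)·R1: [0, -2/3, 0]
R4 ← R4 + (1/2)·R1: [0, -1, 0]
R3 ← R3 + (2)·R2: [0, 0, 0]
R4 ← R4 + (3)·R2: [0, 0, 0]
2 nonzero rows, so rank(B) = 2.
B has 3 columns; by rank–nullity, nullity = 3 − 2 = 1.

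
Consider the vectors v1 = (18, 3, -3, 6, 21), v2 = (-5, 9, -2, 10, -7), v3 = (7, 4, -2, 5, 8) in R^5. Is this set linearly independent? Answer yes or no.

Form the matrix with these vectors as rows and row reduce.
R2 ← R2 + (5/18)·R1: [0, 59/6, -17/6, 35/3, -7/6]
R3 ← R3 − (7/18)·R1: [0, 17/6, -5/6, 8/3, -1/6]
R3 ← R3 − (17/59)·R2: [0, 0, -1/59, -41/59, 10/59]
3 nonzero rows, so the 3 vectors span a space of dimension 3.
Since 3 = 3, the vectors are linearly independent.

yes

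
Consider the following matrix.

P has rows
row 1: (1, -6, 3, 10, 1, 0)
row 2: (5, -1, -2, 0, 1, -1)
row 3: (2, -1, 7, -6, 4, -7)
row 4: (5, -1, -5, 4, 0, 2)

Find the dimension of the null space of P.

Row reduce to echelon form.
R2 ← R2 − (5)·R1: [0, 29, -17, -50, -4, -1]
R3 ← R3 − (2)·R1: [0, 11, 1, -26, 2, -7]
R4 ← R4 − (5)·R1: [0, 29, -20, -46, -5, 2]
R3 ← R3 − (11/29)·R2: [0, 0, 216/29, -204/29, 102/29, -192/29]
R4 ← R4 − R2: [0, 0, -3, 4, -1, 3]
R4 ← R4 + (29/72)·R3: [0, 0, 0, 7/6, 5/12, 1/3]
4 nonzero rows, so rank(P) = 4.
P has 6 columns; by rank–nullity, nullity = 6 − 4 = 2.

2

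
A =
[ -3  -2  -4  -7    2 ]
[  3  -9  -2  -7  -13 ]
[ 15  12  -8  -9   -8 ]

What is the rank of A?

Row reduce to echelon form.
R2 ← R2 + R1: [0, -11, -6, -14, -11]
R3 ← R3 + (5)·R1: [0, 2, -28, -44, 2]
R3 ← R3 + (2/11)·R2: [0, 0, -320/11, -512/11, 0]
Echelon form has 3 nonzero rows, so rank(A) = 3.

3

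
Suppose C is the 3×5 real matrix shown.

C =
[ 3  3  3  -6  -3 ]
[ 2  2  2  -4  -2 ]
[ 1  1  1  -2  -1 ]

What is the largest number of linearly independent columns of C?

1

Row reduce to echelon form.
R2 ← R2 − (2/3)·R1: [0, 0, 0, 0, 0]
R3 ← R3 − (1/3)·R1: [0, 0, 0, 0, 0]
Echelon form has 1 nonzero row, so rank(C) = 1.
The rank gives the maximum number of linearly independent columns: 1.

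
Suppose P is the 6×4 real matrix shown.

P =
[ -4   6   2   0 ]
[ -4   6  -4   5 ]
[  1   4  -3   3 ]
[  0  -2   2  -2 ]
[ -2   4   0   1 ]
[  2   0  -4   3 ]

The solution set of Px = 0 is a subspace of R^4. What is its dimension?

Row reduce to echelon form.
R2 ← R2 − R1: [0, 0, -6, 5]
R3 ← R3 + (1/4)·R1: [0, 11/2, -5/2, 3]
R5 ← R5 − (1/2)·R1: [0, 1, -1, 1]
R6 ← R6 + (1/2)·R1: [0, 3, -3, 3]
Swap R2 ↔ R3
R4 ← R4 + (4/11)·R2: [0, 0, 12/11, -10/11]
R5 ← R5 − (2/11)·R2: [0, 0, -6/11, 5/11]
R6 ← R6 − (6/11)·R2: [0, 0, -18/11, 15/11]
R4 ← R4 + (2/11)·R3: [0, 0, 0, 0]
R5 ← R5 − (1/11)·R3: [0, 0, 0, 0]
R6 ← R6 − (3/11)·R3: [0, 0, 0, 0]
3 nonzero rows, so rank(P) = 3.
P has 4 columns; by rank–nullity, nullity = 4 − 3 = 1.

1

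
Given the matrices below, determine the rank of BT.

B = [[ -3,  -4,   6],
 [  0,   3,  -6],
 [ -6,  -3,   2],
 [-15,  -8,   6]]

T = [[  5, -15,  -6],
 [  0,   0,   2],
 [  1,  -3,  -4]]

First compute BT:
[[ -9,  27, -14],
 [ -6,  18,  30],
 [-28,  84,  22],
 [-69, 207,  50]]
Now row reduce the product.
R2 ← R2 − (2/3)·R1: [0, 0, 118/3]
R3 ← R3 − (28/9)·R1: [0, 0, 590/9]
R4 ← R4 − (23/3)·R1: [0, 0, 472/3]
R3 ← R3 − (5/3)·R2: [0, 0, 0]
R4 ← R4 − (4)·R2: [0, 0, 0]
2 nonzero rows, so rank(BT) = 2.

2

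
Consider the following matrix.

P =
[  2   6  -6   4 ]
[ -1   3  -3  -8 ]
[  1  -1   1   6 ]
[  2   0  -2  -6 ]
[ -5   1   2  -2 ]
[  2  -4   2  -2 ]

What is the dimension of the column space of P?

3

Row reduce to echelon form.
R2 ← R2 + (1/2)·R1: [0, 6, -6, -6]
R3 ← R3 − (1/2)·R1: [0, -4, 4, 4]
R4 ← R4 − R1: [0, -6, 4, -10]
R5 ← R5 + (5/2)·R1: [0, 16, -13, 8]
R6 ← R6 − R1: [0, -10, 8, -6]
R3 ← R3 + (2/3)·R2: [0, 0, 0, 0]
R4 ← R4 + R2: [0, 0, -2, -16]
R5 ← R5 − (8/3)·R2: [0, 0, 3, 24]
R6 ← R6 + (5/3)·R2: [0, 0, -2, -16]
Swap R3 ↔ R4
R5 ← R5 + (3/2)·R3: [0, 0, 0, 0]
R6 ← R6 − R3: [0, 0, 0, 0]
Echelon form has 3 nonzero rows, so rank(P) = 3.
The column space has dimension equal to the rank: 3.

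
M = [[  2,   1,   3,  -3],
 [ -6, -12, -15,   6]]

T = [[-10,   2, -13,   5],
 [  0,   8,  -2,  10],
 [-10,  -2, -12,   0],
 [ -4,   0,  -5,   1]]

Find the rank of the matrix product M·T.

First compute MT:
[[-38,   6, -49,  17],
 [186, -78, 252, -144]]
Now row reduce the product.
R2 ← R2 + (93/19)·R1: [0, -924/19, 231/19, -1155/19]
2 nonzero rows, so rank(MT) = 2.

2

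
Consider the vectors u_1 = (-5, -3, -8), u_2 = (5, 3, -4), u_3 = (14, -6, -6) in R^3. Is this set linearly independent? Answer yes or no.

Form the matrix with these vectors as rows and row reduce.
R2 ← R2 + R1: [0, 0, -12]
R3 ← R3 + (14/5)·R1: [0, -72/5, -142/5]
Swap R2 ↔ R3
3 nonzero rows, so the 3 vectors span a space of dimension 3.
Since 3 = 3, the vectors are linearly independent.

yes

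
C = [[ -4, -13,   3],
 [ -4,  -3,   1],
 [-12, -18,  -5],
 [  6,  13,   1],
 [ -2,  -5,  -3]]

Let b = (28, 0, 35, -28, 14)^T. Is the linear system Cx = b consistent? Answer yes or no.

Row reduce the augmented matrix [C | b].
R2 ← R2 − R1: [0, 10, -2, -28]
R3 ← R3 − (3)·R1: [0, 21, -14, -49]
R4 ← R4 + (3/2)·R1: [0, -13/2, 11/2, 14]
R5 ← R5 − (1/2)·R1: [0, 3/2, -9/2, 0]
R3 ← R3 − (21/10)·R2: [0, 0, -49/5, 49/5]
R4 ← R4 + (13/20)·R2: [0, 0, 21/5, -21/5]
R5 ← R5 − (3/20)·R2: [0, 0, -21/5, 21/5]
R4 ← R4 + (3/7)·R3: [0, 0, 0, 0]
R5 ← R5 − (3/7)·R3: [0, 0, 0, 0]
The echelon form has 3 nonzero rows, and every pivot lies in the first 3 columns, so rank(C) = rank([C|b]) = 3.
The system is consistent.

yes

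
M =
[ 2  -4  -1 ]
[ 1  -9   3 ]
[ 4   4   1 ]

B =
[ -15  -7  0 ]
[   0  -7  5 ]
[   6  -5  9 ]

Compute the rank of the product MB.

First compute MB:
[[-36,  19, -29],
 [  3,  41, -18],
 [-54, -61,  29]]
Now row reduce the product.
R2 ← R2 + (1/12)·R1: [0, 511/12, -245/12]
R3 ← R3 − (3/2)·R1: [0, -179/2, 145/2]
R3 ← R3 + (1074/511)·R2: [0, 0, 2160/73]
3 nonzero rows, so rank(MB) = 3.

3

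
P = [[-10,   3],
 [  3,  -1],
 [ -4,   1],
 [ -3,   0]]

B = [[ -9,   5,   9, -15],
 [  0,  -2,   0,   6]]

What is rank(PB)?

First compute PB:
[[ 90, -56, -90, 168],
 [-27,  17,  27, -51],
 [ 36, -22, -36,  66],
 [ 27, -15, -27,  45]]
Now row reduce the product.
R2 ← R2 + (3/10)·R1: [0, 1/5, 0, -3/5]
R3 ← R3 − (2/5)·R1: [0, 2/5, 0, -6/5]
R4 ← R4 − (3/10)·R1: [0, 9/5, 0, -27/5]
R3 ← R3 − (2)·R2: [0, 0, 0, 0]
R4 ← R4 − (9)·R2: [0, 0, 0, 0]
2 nonzero rows, so rank(PB) = 2.

2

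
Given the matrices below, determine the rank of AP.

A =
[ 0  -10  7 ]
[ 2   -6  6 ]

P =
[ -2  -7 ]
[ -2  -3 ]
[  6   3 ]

First compute AP:
[[ 62,  51],
 [ 44,  22]]
Now row reduce the product.
R2 ← R2 − (22/31)·R1: [0, -440/31]
2 nonzero rows, so rank(AP) = 2.

2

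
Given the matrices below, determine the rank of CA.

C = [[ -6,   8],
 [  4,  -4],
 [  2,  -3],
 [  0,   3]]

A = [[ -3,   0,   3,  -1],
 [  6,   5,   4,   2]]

2

First compute CA:
[[ 66,  40,  14,  22],
 [-36, -20,  -4, -12],
 [-24, -15,  -6,  -8],
 [ 18,  15,  12,   6]]
Now row reduce the product.
R2 ← R2 + (6/11)·R1: [0, 20/11, 40/11, 0]
R3 ← R3 + (4/11)·R1: [0, -5/11, -10/11, 0]
R4 ← R4 − (3/11)·R1: [0, 45/11, 90/11, 0]
R3 ← R3 + (1/4)·R2: [0, 0, 0, 0]
R4 ← R4 − (9/4)·R2: [0, 0, 0, 0]
2 nonzero rows, so rank(CA) = 2.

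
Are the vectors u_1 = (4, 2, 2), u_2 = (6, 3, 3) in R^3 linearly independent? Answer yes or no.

no

Form the matrix with these vectors as rows and row reduce.
R2 ← R2 − (3/2)·R1: [0, 0, 0]
1 nonzero row, so the 2 vectors span a space of dimension 1.
Since 1 < 2, the vectors are linearly dependent.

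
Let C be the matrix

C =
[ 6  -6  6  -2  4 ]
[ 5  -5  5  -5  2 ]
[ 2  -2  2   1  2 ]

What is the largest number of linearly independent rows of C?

2

Row reduce to echelon form.
R2 ← R2 − (5/6)·R1: [0, 0, 0, -10/3, -4/3]
R3 ← R3 − (1/3)·R1: [0, 0, 0, 5/3, 2/3]
R3 ← R3 + (1/2)·R2: [0, 0, 0, 0, 0]
Echelon form has 2 nonzero rows, so rank(C) = 2.
The rank gives the maximum number of linearly independent rows: 2.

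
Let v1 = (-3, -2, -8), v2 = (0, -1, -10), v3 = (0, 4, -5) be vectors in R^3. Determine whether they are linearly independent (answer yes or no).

Form the matrix with these vectors as rows and row reduce.
R3 ← R3 + (4)·R2: [0, 0, -45]
3 nonzero rows, so the 3 vectors span a space of dimension 3.
Since 3 = 3, the vectors are linearly independent.

yes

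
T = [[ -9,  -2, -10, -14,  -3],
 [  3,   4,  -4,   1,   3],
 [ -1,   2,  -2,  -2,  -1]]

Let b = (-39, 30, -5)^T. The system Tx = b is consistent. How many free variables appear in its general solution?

Row reduce the augmented matrix [T | b].
R2 ← R2 + (1/3)·R1: [0, 10/3, -22/3, -11/3, 2, 17]
R3 ← R3 − (1/9)·R1: [0, 20/9, -8/9, -4/9, -2/3, -2/3]
R3 ← R3 − (2/3)·R2: [0, 0, 4, 2, -2, -12]
The echelon form has 3 nonzero rows, and every pivot lies in the first 5 columns, so rank(T) = rank([T|b]) = 3.
The system is consistent.
Free variables = (unknowns) − (rank) = 5 − 3 = 2.

2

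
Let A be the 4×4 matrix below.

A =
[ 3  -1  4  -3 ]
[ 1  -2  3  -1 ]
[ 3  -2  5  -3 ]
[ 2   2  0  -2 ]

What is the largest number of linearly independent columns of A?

2

Row reduce to echelon form.
R2 ← R2 − (1/3)·R1: [0, -5/3, 5/3, 0]
R3 ← R3 − R1: [0, -1, 1, 0]
R4 ← R4 − (2/3)·R1: [0, 8/3, -8/3, 0]
R3 ← R3 − (3/5)·R2: [0, 0, 0, 0]
R4 ← R4 + (8/5)·R2: [0, 0, 0, 0]
Echelon form has 2 nonzero rows, so rank(A) = 2.
The rank gives the maximum number of linearly independent columns: 2.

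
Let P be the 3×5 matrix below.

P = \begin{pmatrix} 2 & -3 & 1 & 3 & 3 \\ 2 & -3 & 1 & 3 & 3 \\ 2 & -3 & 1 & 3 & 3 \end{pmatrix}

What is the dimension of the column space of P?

1

Row reduce to echelon form.
R2 ← R2 − R1: [0, 0, 0, 0, 0]
R3 ← R3 − R1: [0, 0, 0, 0, 0]
Echelon form has 1 nonzero row, so rank(P) = 1.
The column space has dimension equal to the rank: 1.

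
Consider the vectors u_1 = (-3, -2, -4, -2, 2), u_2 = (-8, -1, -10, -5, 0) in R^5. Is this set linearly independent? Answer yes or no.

Form the matrix with these vectors as rows and row reduce.
R2 ← R2 − (8/3)·R1: [0, 13/3, 2/3, 1/3, -16/3]
2 nonzero rows, so the 2 vectors span a space of dimension 2.
Since 2 = 2, the vectors are linearly independent.

yes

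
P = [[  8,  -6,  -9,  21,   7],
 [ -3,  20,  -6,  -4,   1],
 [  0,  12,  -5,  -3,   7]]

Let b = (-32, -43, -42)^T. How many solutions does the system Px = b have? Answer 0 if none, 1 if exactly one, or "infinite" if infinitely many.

Row reduce the augmented matrix [P | b].
R2 ← R2 + (3/8)·R1: [0, 71/4, -75/8, 31/8, 29/8, -55]
R3 ← R3 − (48/71)·R2: [0, 0, 95/71, -399/71, 323/71, -342/71]
The echelon form has 3 nonzero rows, and every pivot lies in the first 5 columns, so rank(P) = rank([P|b]) = 3.
The system is consistent.
rank = 3 < 5 unknowns, so there are infinitely many solutions.

infinite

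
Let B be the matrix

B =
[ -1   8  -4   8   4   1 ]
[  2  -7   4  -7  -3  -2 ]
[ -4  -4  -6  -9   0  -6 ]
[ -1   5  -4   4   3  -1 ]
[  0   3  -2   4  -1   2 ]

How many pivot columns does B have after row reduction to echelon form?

4

Row reduce to echelon form.
R2 ← R2 + (2)·R1: [0, 9, -4, 9, 5, 0]
R3 ← R3 − (4)·R1: [0, -36, 10, -41, -16, -10]
R4 ← R4 − R1: [0, -3, 0, -4, -1, -2]
R3 ← R3 + (4)·R2: [0, 0, -6, -5, 4, -10]
R4 ← R4 + (1/3)·R2: [0, 0, -4/3, -1, 2/3, -2]
R5 ← R5 − (1/3)·R2: [0, 0, -2/3, 1, -8/3, 2]
R4 ← R4 − (2/9)·R3: [0, 0, 0, 1/9, -2/9, 2/9]
R5 ← R5 − (1/9)·R3: [0, 0, 0, 14/9, -28/9, 28/9]
R5 ← R5 − (14)·R4: [0, 0, 0, 0, 0, 0]
Echelon form has 4 nonzero rows, so rank(B) = 4.
Each nonzero row contributes one pivot column: 4 pivot columns.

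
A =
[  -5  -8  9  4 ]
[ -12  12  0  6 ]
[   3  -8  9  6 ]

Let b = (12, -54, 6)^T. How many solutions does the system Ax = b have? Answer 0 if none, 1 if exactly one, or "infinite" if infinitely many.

Row reduce the augmented matrix [A | b].
R2 ← R2 − (12/5)·R1: [0, 156/5, -108/5, -18/5, -414/5]
R3 ← R3 + (3/5)·R1: [0, -64/5, 72/5, 42/5, 66/5]
R3 ← R3 + (16/39)·R2: [0, 0, 72/13, 90/13, -270/13]
The echelon form has 3 nonzero rows, and every pivot lies in the first 4 columns, so rank(A) = rank([A|b]) = 3.
The system is consistent.
rank = 3 < 4 unknowns, so there are infinitely many solutions.

infinite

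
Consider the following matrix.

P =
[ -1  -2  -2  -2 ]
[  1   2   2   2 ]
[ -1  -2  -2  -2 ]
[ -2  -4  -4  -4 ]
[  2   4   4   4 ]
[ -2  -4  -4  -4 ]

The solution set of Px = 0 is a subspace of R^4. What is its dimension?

Row reduce to echelon form.
R2 ← R2 + R1: [0, 0, 0, 0]
R3 ← R3 − R1: [0, 0, 0, 0]
R4 ← R4 − (2)·R1: [0, 0, 0, 0]
R5 ← R5 + (2)·R1: [0, 0, 0, 0]
R6 ← R6 − (2)·R1: [0, 0, 0, 0]
1 nonzero row, so rank(P) = 1.
P has 4 columns; by rank–nullity, nullity = 4 − 1 = 3.

3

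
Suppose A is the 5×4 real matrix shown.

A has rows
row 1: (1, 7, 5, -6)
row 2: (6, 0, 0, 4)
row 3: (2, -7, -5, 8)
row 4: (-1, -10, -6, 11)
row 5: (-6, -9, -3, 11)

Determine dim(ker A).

1

Row reduce to echelon form.
R2 ← R2 − (6)·R1: [0, -42, -30, 40]
R3 ← R3 − (2)·R1: [0, -21, -15, 20]
R4 ← R4 + R1: [0, -3, -1, 5]
R5 ← R5 + (6)·R1: [0, 33, 27, -25]
R3 ← R3 − (1/2)·R2: [0, 0, 0, 0]
R4 ← R4 − (1/14)·R2: [0, 0, 8/7, 15/7]
R5 ← R5 + (11/14)·R2: [0, 0, 24/7, 45/7]
Swap R3 ↔ R4
R5 ← R5 − (3)·R3: [0, 0, 0, 0]
3 nonzero rows, so rank(A) = 3.
A has 4 columns; by rank–nullity, nullity = 4 − 3 = 1.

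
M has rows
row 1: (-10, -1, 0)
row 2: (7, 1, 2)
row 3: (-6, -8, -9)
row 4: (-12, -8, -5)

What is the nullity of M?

Row reduce to echelon form.
R2 ← R2 + (7/10)·R1: [0, 3/10, 2]
R3 ← R3 − (3/5)·R1: [0, -37/5, -9]
R4 ← R4 − (6/5)·R1: [0, -34/5, -5]
R3 ← R3 + (74/3)·R2: [0, 0, 121/3]
R4 ← R4 + (68/3)·R2: [0, 0, 121/3]
R4 ← R4 − R3: [0, 0, 0]
3 nonzero rows, so rank(M) = 3.
M has 3 columns; by rank–nullity, nullity = 3 − 3 = 0.

0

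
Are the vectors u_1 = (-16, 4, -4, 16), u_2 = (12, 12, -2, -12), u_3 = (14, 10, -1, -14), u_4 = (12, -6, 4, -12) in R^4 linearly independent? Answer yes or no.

Form the matrix with these vectors as rows and row reduce.
R2 ← R2 + (3/4)·R1: [0, 15, -5, 0]
R3 ← R3 + (7/8)·R1: [0, 27/2, -9/2, 0]
R4 ← R4 + (3/4)·R1: [0, -3, 1, 0]
R3 ← R3 − (9/10)·R2: [0, 0, 0, 0]
R4 ← R4 + (1/5)·R2: [0, 0, 0, 0]
2 nonzero rows, so the 4 vectors span a space of dimension 2.
Since 2 < 4, the vectors are linearly dependent.

no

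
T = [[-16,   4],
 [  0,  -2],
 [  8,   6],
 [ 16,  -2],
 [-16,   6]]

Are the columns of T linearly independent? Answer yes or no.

yes

Row reduce T to echelon form.
R3 ← R3 + (1/2)·R1: [0, 8]
R4 ← R4 + R1: [0, 2]
R5 ← R5 − R1: [0, 2]
R3 ← R3 + (4)·R2: [0, 0]
R4 ← R4 + R2: [0, 0]
R5 ← R5 + R2: [0, 0]
2 pivots among 2 columns.
Every column is a pivot column, so the columns are linearly independent.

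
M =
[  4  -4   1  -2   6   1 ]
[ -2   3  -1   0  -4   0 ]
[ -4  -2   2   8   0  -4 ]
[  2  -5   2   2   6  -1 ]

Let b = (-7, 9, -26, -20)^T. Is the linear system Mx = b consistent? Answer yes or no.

yes

Row reduce the augmented matrix [M | b].
R2 ← R2 + (1/2)·R1: [0, 1, -1/2, -1, -1, 1/2, 11/2]
R3 ← R3 + R1: [0, -6, 3, 6, 6, -3, -33]
R4 ← R4 − (1/2)·R1: [0, -3, 3/2, 3, 3, -3/2, -33/2]
R3 ← R3 + (6)·R2: [0, 0, 0, 0, 0, 0, 0]
R4 ← R4 + (3)·R2: [0, 0, 0, 0, 0, 0, 0]
The echelon form has 2 nonzero rows, and every pivot lies in the first 6 columns, so rank(M) = rank([M|b]) = 2.
The system is consistent.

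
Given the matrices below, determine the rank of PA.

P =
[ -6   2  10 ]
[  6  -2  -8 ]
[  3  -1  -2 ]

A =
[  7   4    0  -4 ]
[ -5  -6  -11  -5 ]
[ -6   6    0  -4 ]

2

First compute PA:
[[-112,  24, -22, -26],
 [100, -12,  22,  18],
 [ 38,   6,  11,   1]]
Now row reduce the product.
R2 ← R2 + (25/28)·R1: [0, 66/7, 33/14, -73/14]
R3 ← R3 + (19/56)·R1: [0, 99/7, 99/28, -219/28]
R3 ← R3 − (3/2)·R2: [0, 0, 0, 0]
2 nonzero rows, so rank(PA) = 2.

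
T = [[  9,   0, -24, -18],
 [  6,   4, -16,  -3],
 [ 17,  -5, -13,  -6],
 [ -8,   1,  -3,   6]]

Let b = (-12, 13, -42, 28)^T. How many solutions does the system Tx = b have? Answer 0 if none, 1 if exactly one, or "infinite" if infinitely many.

Row reduce the augmented matrix [T | b].
R2 ← R2 − (2/3)·R1: [0, 4, 0, 9, 21]
R3 ← R3 − (17/9)·R1: [0, -5, 97/3, 28, -58/3]
R4 ← R4 + (8/9)·R1: [0, 1, -73/3, -10, 52/3]
R3 ← R3 + (5/4)·R2: [0, 0, 97/3, 157/4, 83/12]
R4 ← R4 − (1/4)·R2: [0, 0, -73/3, -49/4, 145/12]
R4 ← R4 + (73/97)·R3: [0, 0, 0, 1677/97, 1677/97]
The echelon form has 4 nonzero rows, and every pivot lies in the first 4 columns, so rank(T) = rank([T|b]) = 4.
The system is consistent.
rank = 4 = number of unknowns, so the solution is unique.

1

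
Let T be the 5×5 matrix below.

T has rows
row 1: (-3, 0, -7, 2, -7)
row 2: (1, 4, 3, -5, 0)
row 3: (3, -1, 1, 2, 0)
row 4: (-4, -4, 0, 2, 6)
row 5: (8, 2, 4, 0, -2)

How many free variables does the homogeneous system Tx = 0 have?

Row reduce to echelon form.
R2 ← R2 + (1/3)·R1: [0, 4, 2/3, -13/3, -7/3]
R3 ← R3 + R1: [0, -1, -6, 4, -7]
R4 ← R4 − (4/3)·R1: [0, -4, 28/3, -2/3, 46/3]
R5 ← R5 + (8/3)·R1: [0, 2, -44/3, 16/3, -62/3]
R3 ← R3 + (1/4)·R2: [0, 0, -35/6, 35/12, -91/12]
R4 ← R4 + R2: [0, 0, 10, -5, 13]
R5 ← R5 − (1/2)·R2: [0, 0, -15, 15/2, -39/2]
R4 ← R4 + (12/7)·R3: [0, 0, 0, 0, 0]
R5 ← R5 − (18/7)·R3: [0, 0, 0, 0, 0]
3 nonzero rows, so rank(T) = 3.
T has 5 columns; by rank–nullity, nullity = 5 − 3 = 2.

2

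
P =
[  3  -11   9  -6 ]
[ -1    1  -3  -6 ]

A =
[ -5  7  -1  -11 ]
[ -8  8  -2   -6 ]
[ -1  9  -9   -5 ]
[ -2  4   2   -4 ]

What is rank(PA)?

2

First compute PA:
[[ 76, -10, -74,  12],
 [ 12, -50,  14,  44]]
Now row reduce the product.
R2 ← R2 − (3/19)·R1: [0, -920/19, 488/19, 800/19]
2 nonzero rows, so rank(PA) = 2.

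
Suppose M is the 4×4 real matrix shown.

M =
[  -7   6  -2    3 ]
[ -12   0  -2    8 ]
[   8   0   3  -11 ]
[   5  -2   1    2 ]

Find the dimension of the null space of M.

0

Row reduce to echelon form.
R2 ← R2 − (12/7)·R1: [0, -72/7, 10/7, 20/7]
R3 ← R3 + (8/7)·R1: [0, 48/7, 5/7, -53/7]
R4 ← R4 + (5/7)·R1: [0, 16/7, -3/7, 29/7]
R3 ← R3 + (2/3)·R2: [0, 0, 5/3, -17/3]
R4 ← R4 + (2/9)·R2: [0, 0, -1/9, 43/9]
R4 ← R4 + (1/15)·R3: [0, 0, 0, 22/5]
4 nonzero rows, so rank(M) = 4.
M has 4 columns; by rank–nullity, nullity = 4 − 4 = 0.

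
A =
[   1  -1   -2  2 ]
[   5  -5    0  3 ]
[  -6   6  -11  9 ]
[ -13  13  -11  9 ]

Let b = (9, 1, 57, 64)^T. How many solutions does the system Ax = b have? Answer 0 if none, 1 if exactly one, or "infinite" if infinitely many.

infinite

Row reduce the augmented matrix [A | b].
R2 ← R2 − (5)·R1: [0, 0, 10, -7, -44]
R3 ← R3 + (6)·R1: [0, 0, -23, 21, 111]
R4 ← R4 + (13)·R1: [0, 0, -37, 35, 181]
R3 ← R3 + (23/10)·R2: [0, 0, 0, 49/10, 49/5]
R4 ← R4 + (37/10)·R2: [0, 0, 0, 91/10, 91/5]
R4 ← R4 − (13/7)·R3: [0, 0, 0, 0, 0]
The echelon form has 3 nonzero rows, and every pivot lies in the first 4 columns, so rank(A) = rank([A|b]) = 3.
The system is consistent.
rank = 3 < 4 unknowns, so there are infinitely many solutions.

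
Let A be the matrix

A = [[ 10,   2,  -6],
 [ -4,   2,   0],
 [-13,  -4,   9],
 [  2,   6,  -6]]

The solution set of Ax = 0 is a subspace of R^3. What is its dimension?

1

Row reduce to echelon form.
R2 ← R2 + (2/5)·R1: [0, 14/5, -12/5]
R3 ← R3 + (13/10)·R1: [0, -7/5, 6/5]
R4 ← R4 − (1/5)·R1: [0, 28/5, -24/5]
R3 ← R3 + (1/2)·R2: [0, 0, 0]
R4 ← R4 − (2)·R2: [0, 0, 0]
2 nonzero rows, so rank(A) = 2.
A has 3 columns; by rank–nullity, nullity = 3 − 2 = 1.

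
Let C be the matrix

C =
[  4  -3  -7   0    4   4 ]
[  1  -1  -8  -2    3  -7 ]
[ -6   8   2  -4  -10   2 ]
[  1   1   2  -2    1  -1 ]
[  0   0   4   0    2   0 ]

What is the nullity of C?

Row reduce to echelon form.
R2 ← R2 − (1/4)·R1: [0, -1/4, -25/4, -2, 2, -8]
R3 ← R3 + (3/2)·R1: [0, 7/2, -17/2, -4, -4, 8]
R4 ← R4 − (1/4)·R1: [0, 7/4, 15/4, -2, 0, -2]
R3 ← R3 + (14)·R2: [0, 0, -96, -32, 24, -104]
R4 ← R4 + (7)·R2: [0, 0, -40, -16, 14, -58]
R4 ← R4 − (5/12)·R3: [0, 0, 0, -8/3, 4, -44/3]
R5 ← R5 + (1/24)·R3: [0, 0, 0, -4/3, 3, -13/3]
R5 ← R5 − (1/2)·R4: [0, 0, 0, 0, 1, 3]
5 nonzero rows, so rank(C) = 5.
C has 6 columns; by rank–nullity, nullity = 6 − 5 = 1.

1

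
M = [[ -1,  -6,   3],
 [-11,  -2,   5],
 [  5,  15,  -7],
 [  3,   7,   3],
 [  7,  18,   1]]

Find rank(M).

3

Row reduce to echelon form.
R2 ← R2 − (11)·R1: [0, 64, -28]
R3 ← R3 + (5)·R1: [0, -15, 8]
R4 ← R4 + (3)·R1: [0, -11, 12]
R5 ← R5 + (7)·R1: [0, -24, 22]
R3 ← R3 + (15/64)·R2: [0, 0, 23/16]
R4 ← R4 + (11/64)·R2: [0, 0, 115/16]
R5 ← R5 + (3/8)·R2: [0, 0, 23/2]
R4 ← R4 − (5)·R3: [0, 0, 0]
R5 ← R5 − (8)·R3: [0, 0, 0]
Echelon form has 3 nonzero rows, so rank(M) = 3.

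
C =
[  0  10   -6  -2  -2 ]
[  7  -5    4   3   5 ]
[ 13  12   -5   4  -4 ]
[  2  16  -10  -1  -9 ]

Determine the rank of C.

4

Row reduce to echelon form.
Swap R1 ↔ R2
R3 ← R3 − (13/7)·R1: [0, 149/7, -87/7, -11/7, -93/7]
R4 ← R4 − (2/7)·R1: [0, 122/7, -78/7, -13/7, -73/7]
R3 ← R3 − (149/70)·R2: [0, 0, 12/35, 94/35, -316/35]
R4 ← R4 − (61/35)·R2: [0, 0, -24/35, 57/35, -243/35]
R4 ← R4 + (2)·R3: [0, 0, 0, 7, -25]
Echelon form has 4 nonzero rows, so rank(C) = 4.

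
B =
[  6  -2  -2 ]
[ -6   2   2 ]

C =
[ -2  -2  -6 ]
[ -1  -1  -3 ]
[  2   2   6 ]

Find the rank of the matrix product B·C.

First compute BC:
[[-14, -14, -42],
 [ 14,  14,  42]]
Now row reduce the product.
R2 ← R2 + R1: [0, 0, 0]
1 nonzero row, so rank(BC) = 1.

1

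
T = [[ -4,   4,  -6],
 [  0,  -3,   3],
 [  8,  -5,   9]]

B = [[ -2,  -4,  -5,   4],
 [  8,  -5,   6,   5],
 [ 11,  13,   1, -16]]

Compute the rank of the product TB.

2

First compute TB:
[[-26, -82,  38, 100],
 [  9,  54, -15, -63],
 [ 43, 110, -61, -137]]
Now row reduce the product.
R2 ← R2 + (9/26)·R1: [0, 333/13, -24/13, -369/13]
R3 ← R3 + (43/26)·R1: [0, -333/13, 24/13, 369/13]
R3 ← R3 + R2: [0, 0, 0, 0]
2 nonzero rows, so rank(TB) = 2.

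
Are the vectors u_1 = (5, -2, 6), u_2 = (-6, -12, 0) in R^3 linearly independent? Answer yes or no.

yes

Form the matrix with these vectors as rows and row reduce.
R2 ← R2 + (6/5)·R1: [0, -72/5, 36/5]
2 nonzero rows, so the 2 vectors span a space of dimension 2.
Since 2 = 2, the vectors are linearly independent.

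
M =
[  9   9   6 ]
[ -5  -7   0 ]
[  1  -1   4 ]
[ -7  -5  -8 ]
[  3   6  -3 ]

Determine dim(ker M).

Row reduce to echelon form.
R2 ← R2 + (5/9)·R1: [0, -2, 10/3]
R3 ← R3 − (1/9)·R1: [0, -2, 10/3]
R4 ← R4 + (7/9)·R1: [0, 2, -10/3]
R5 ← R5 − (1/3)·R1: [0, 3, -5]
R3 ← R3 − R2: [0, 0, 0]
R4 ← R4 + R2: [0, 0, 0]
R5 ← R5 + (3/2)·R2: [0, 0, 0]
2 nonzero rows, so rank(M) = 2.
M has 3 columns; by rank–nullity, nullity = 3 − 2 = 1.

1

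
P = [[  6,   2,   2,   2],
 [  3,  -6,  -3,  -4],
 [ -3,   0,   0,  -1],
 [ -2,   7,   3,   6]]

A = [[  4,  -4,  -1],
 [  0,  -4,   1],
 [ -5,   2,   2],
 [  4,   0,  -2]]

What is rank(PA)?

2

First compute PA:
[[ 22, -28,  -4],
 [ 11,   6,  -7],
 [-16,  12,   5],
 [  1, -14,   3]]
Now row reduce the product.
R2 ← R2 − (1/2)·R1: [0, 20, -5]
R3 ← R3 + (8/11)·R1: [0, -92/11, 23/11]
R4 ← R4 − (1/22)·R1: [0, -140/11, 35/11]
R3 ← R3 + (23/55)·R2: [0, 0, 0]
R4 ← R4 + (7/11)·R2: [0, 0, 0]
2 nonzero rows, so rank(PA) = 2.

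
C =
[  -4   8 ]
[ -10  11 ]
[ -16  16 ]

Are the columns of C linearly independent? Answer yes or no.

Row reduce C to echelon form.
R2 ← R2 − (5/2)·R1: [0, -9]
R3 ← R3 − (4)·R1: [0, -16]
R3 ← R3 − (16/9)·R2: [0, 0]
2 pivots among 2 columns.
Every column is a pivot column, so the columns are linearly independent.

yes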